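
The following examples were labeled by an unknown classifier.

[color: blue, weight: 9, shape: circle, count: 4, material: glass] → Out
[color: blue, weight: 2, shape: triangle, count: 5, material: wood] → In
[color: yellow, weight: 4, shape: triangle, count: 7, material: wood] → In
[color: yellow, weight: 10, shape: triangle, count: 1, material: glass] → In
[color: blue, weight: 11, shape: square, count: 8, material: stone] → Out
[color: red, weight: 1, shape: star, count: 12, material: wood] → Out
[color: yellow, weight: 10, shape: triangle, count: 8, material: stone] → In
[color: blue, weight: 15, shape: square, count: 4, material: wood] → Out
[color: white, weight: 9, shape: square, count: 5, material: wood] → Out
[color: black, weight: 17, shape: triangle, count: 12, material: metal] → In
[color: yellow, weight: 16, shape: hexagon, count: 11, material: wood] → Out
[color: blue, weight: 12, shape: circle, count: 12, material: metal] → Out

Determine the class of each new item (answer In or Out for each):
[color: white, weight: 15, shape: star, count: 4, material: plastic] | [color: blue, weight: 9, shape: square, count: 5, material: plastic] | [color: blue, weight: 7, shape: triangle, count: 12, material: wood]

Out, Out, In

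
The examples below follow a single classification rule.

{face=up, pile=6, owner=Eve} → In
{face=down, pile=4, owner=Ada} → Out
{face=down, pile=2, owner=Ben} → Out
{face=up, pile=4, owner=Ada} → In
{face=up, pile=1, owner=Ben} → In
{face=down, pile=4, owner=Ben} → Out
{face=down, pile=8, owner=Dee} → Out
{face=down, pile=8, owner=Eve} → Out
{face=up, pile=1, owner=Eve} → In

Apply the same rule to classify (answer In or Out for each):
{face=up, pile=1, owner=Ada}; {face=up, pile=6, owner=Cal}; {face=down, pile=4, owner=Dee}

In, In, Out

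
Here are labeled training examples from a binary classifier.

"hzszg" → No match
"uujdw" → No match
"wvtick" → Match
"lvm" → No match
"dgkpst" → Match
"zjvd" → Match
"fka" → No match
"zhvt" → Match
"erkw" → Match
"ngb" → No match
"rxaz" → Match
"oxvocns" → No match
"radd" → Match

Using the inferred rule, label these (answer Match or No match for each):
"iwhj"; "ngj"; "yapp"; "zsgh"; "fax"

The distinguishing property — even length — holds for all the 'Match' cases and none of the 'No match' cases.

Match, No match, Match, Match, No match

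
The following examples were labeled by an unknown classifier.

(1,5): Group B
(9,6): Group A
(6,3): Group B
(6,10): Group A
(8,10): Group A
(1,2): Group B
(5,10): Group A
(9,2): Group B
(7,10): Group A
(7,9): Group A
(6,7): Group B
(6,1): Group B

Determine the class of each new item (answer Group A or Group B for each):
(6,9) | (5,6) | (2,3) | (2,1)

Group A, Group B, Group B, Group B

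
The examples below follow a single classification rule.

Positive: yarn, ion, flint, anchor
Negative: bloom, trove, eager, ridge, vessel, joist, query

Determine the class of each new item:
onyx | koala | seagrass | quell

The simplest hypothesis consistent with all the labels is: contains 'n'.
Positive: onyx, since has 'n'.
Negative: koala, since no 'n'.
Negative: seagrass, since no 'n'.
Negative: quell, since no 'n'.

Positive, Negative, Negative, Negative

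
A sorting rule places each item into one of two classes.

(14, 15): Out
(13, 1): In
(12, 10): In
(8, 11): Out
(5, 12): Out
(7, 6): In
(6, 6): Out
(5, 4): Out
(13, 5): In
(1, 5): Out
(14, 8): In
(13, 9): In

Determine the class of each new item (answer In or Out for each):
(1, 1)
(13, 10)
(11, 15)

Out, In, Out

One predicate separates the groups cleanly: first > second AND sum ≥ 12.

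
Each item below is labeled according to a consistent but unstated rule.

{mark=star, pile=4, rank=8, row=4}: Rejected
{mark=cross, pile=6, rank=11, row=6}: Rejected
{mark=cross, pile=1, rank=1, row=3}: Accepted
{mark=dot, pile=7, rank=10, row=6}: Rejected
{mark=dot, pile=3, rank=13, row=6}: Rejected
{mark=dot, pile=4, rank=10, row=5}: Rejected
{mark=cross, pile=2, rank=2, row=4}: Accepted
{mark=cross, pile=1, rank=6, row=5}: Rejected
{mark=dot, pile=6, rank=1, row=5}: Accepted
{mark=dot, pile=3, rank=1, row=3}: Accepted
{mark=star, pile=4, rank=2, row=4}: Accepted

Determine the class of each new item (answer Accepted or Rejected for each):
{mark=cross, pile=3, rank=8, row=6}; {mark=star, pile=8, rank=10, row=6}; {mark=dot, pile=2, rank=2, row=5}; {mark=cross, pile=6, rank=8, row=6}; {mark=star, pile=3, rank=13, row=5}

Rejected, Rejected, Accepted, Rejected, Rejected

The common property of the 'Accepted' items is: rank ≤ 2. No 'Rejected' item has it.
{mark=cross, pile=3, rank=8, row=6}: rank = 8 — does not fit, so Rejected.
{mark=star, pile=8, rank=10, row=6}: rank = 10 — does not fit, so Rejected.
{mark=dot, pile=2, rank=2, row=5}: rank = 2 — matches, so Accepted.
{mark=cross, pile=6, rank=8, row=6}: rank = 8 — does not fit, so Rejected.
{mark=star, pile=3, rank=13, row=5}: rank = 13 — does not fit, so Rejected.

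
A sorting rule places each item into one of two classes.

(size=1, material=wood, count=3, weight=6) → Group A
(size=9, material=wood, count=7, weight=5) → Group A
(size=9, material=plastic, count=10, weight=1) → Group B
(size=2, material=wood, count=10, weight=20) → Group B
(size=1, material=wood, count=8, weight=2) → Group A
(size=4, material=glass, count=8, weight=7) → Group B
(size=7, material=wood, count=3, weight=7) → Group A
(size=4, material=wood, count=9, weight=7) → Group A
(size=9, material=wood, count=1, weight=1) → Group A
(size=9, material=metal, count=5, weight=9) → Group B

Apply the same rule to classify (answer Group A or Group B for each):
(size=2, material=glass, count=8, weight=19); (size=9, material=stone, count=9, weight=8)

Group B, Group B

All 'Group A' examples share one property — material is wood AND count ≤ 9 — and every 'Group B' example lacks it.
(size=2, material=glass, count=8, weight=19) → material is glass, count = 8 → Group B. (size=9, material=stone, count=9, weight=8) → material is stone, count = 9 → Group B.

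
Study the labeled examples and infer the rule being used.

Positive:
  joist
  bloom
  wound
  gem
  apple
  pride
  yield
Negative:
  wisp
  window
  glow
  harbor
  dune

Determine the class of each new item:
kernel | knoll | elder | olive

The rule appears to be: odd length.

Negative, Positive, Positive, Positive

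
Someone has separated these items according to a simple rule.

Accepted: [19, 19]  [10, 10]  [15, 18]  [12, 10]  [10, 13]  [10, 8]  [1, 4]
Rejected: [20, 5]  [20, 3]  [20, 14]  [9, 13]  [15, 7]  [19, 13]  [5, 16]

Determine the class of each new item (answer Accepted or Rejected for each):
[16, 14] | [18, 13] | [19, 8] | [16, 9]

The classifier is using: |first − second| ≤ 3.
[16, 14]: |16−14| = 2 — qualifies, so Accepted.
[18, 13]: |18−13| = 5 — lacks this property, so Rejected.
[19, 8]: |19−8| = 11 — lacks this property, so Rejected.
[16, 9]: |16−9| = 7 — lacks this property, so Rejected.

Accepted, Rejected, Rejected, Rejected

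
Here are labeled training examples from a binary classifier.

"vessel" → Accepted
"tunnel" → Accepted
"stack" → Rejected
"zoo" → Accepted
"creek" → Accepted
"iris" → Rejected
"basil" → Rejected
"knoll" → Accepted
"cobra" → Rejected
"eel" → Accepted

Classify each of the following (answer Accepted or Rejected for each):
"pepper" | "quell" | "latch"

Accepted, Accepted, Rejected

Checking candidate rules against both groups, what survives is: has a double letter.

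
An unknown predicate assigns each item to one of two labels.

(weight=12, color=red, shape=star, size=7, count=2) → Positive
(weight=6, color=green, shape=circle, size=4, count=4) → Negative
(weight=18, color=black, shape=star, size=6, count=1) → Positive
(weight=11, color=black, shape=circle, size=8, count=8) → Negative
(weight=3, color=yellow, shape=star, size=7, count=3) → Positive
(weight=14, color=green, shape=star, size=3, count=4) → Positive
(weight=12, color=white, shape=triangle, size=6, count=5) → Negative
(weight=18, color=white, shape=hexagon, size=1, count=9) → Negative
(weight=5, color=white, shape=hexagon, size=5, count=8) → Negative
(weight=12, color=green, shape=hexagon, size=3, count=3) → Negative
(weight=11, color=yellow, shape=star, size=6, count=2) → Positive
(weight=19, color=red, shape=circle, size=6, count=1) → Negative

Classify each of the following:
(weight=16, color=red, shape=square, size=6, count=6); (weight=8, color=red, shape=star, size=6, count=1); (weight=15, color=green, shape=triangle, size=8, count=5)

Negative, Positive, Negative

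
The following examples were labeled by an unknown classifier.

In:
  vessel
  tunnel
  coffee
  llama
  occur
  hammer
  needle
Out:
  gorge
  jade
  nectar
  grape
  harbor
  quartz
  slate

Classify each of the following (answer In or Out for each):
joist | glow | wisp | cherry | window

Rule: has a double letter. This holds for each 'In' example and fails for each 'Out' one.
Out: joist, since no doubled letter.
Out: glow, since no doubled letter.
Out: wisp, since no doubled letter.
In: cherry, since 'rr' doubled.
Out: window, since no doubled letter.

Out, Out, Out, In, Out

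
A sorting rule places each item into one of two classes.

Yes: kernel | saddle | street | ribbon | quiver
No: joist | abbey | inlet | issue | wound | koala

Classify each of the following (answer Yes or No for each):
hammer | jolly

Yes, No

The simplest hypothesis consistent with all the labels is: even length.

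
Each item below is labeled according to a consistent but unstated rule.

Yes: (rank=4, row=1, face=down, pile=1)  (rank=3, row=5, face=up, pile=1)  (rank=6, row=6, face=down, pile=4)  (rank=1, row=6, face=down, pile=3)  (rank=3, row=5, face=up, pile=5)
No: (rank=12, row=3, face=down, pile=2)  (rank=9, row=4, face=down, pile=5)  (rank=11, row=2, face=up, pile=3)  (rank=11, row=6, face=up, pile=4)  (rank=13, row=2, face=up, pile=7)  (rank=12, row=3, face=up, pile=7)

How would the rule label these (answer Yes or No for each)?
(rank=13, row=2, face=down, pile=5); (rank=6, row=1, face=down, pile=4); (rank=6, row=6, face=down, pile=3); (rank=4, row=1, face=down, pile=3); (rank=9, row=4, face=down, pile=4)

No, Yes, Yes, Yes, No

The common property of the 'Yes' items is: rank ≤ 6. No 'No' item has it.
(rank=13, row=2, face=down, pile=5): rank = 13 — does not fit, so No.
(rank=6, row=1, face=down, pile=4): rank = 6 — passes, so Yes.
(rank=6, row=6, face=down, pile=3): rank = 6 — passes, so Yes.
(rank=4, row=1, face=down, pile=3): rank = 4 — passes, so Yes.
(rank=9, row=4, face=down, pile=4): rank = 9 — does not fit, so No.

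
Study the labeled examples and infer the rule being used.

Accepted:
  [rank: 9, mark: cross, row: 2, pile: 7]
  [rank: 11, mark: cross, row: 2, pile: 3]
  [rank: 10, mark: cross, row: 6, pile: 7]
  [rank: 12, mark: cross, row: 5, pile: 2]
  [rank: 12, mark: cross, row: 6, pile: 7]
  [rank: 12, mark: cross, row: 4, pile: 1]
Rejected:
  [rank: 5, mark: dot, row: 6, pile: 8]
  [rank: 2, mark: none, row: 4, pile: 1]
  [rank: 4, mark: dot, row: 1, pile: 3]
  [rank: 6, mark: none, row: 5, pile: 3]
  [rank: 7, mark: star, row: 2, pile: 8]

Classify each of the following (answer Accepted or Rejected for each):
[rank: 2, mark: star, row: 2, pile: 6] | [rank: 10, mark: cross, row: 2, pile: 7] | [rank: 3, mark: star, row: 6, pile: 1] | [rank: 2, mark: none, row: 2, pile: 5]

Rejected, Accepted, Rejected, Rejected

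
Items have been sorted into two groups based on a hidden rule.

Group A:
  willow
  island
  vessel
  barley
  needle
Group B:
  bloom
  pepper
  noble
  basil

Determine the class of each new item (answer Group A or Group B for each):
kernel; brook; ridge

The distinguishing property — even length AND contains 'l' — holds for all the 'Group A' cases and none of the 'Group B' cases.

Group A, Group B, Group B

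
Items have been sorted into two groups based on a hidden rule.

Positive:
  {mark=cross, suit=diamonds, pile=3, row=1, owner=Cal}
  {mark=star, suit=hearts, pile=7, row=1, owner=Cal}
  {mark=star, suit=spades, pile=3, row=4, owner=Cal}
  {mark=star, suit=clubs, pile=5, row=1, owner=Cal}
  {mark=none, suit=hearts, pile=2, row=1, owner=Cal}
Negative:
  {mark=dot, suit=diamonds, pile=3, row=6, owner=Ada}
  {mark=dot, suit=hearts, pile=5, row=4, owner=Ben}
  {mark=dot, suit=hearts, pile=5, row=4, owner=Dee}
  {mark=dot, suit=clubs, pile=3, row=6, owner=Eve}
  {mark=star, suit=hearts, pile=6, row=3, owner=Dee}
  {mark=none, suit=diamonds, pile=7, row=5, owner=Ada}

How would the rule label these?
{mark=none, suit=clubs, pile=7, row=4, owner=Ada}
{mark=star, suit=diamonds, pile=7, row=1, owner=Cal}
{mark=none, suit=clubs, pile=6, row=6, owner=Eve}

Negative, Positive, Negative

Rule: owner is Cal. This holds for each 'Positive' example and fails for each 'Negative' one.
{mark=none, suit=clubs, pile=7, row=4, owner=Ada}: Negative (owner is Ada).
{mark=star, suit=diamonds, pile=7, row=1, owner=Cal}: Positive (owner is Cal).
{mark=none, suit=clubs, pile=6, row=6, owner=Eve}: Negative (owner is Eve).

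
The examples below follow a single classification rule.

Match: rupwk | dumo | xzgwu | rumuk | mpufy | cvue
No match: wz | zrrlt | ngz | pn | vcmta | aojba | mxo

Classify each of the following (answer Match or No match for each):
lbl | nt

No match, No match

The distinguishing property — contains 'u' — holds for all the 'Match' cases and none of the 'No match' cases.
lbl — no 'u', hence No match. nt — no 'u', hence No match.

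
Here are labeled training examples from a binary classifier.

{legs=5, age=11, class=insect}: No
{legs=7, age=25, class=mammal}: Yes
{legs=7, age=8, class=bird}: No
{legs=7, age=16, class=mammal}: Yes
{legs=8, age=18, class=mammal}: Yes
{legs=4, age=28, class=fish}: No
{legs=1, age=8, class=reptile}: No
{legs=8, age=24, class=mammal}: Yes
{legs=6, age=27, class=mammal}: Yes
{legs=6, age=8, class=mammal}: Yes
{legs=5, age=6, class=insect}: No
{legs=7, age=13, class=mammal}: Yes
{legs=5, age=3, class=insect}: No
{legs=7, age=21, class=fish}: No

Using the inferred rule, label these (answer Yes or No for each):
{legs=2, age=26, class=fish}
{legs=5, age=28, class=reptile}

No, No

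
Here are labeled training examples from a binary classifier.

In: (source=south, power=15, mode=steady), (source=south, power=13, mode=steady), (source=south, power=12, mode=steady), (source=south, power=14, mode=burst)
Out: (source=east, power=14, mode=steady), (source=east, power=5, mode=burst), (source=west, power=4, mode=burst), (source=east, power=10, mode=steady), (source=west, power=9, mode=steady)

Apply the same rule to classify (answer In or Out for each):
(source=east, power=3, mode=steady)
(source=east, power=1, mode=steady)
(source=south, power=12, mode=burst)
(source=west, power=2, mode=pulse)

Out, Out, In, Out

All 'In' examples share one property — source is south — and every 'Out' example lacks it.
Out: (source=east, power=3, mode=steady), since source is east. Out: (source=east, power=1, mode=steady), since source is east. In: (source=south, power=12, mode=burst), since source is south. Out: (source=west, power=2, mode=pulse), since source is west.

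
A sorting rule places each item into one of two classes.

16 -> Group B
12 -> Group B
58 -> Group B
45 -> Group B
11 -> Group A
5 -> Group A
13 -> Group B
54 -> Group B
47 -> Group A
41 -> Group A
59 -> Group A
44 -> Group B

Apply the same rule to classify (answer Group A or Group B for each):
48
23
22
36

Group B, Group A, Group B, Group B

The distinguishing property — ≡ 5 (mod 6) — holds for all the 'Group A' cases and none of the 'Group B' cases.
48: Group B (48 mod 6 = 0).
23: Group A (23 mod 6 = 5).
22: Group B (22 mod 6 = 4).
36: Group B (36 mod 6 = 0).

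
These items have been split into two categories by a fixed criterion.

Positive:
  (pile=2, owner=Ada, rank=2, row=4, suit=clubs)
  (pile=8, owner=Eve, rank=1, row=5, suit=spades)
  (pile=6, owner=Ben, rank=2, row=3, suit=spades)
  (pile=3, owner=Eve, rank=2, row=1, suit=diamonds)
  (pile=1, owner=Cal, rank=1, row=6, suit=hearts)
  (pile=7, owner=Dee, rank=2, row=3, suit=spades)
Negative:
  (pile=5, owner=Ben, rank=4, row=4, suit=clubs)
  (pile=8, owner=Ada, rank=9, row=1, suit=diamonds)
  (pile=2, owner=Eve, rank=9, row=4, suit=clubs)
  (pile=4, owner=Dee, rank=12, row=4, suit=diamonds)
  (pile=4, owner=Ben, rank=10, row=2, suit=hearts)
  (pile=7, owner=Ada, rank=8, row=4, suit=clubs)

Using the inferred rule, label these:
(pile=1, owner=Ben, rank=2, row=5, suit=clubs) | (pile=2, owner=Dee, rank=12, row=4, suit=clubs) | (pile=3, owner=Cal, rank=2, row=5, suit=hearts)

Positive, Negative, Positive

The classifier is using: rank ≤ 2.
Positive: (pile=1, owner=Ben, rank=2, row=5, suit=clubs), since rank = 2.
Negative: (pile=2, owner=Dee, rank=12, row=4, suit=clubs), since rank = 12.
Positive: (pile=3, owner=Cal, rank=2, row=5, suit=hearts), since rank = 2.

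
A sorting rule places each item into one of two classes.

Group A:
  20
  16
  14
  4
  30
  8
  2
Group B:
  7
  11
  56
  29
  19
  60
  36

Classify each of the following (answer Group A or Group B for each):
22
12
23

Group A, Group A, Group B

The pattern is that an item is 'Group A' exactly when: even AND at most 30.
22: 22 is even, 22 ≤ 30 — fits, so Group A.
12: 12 is even, 12 ≤ 30 — fits, so Group A.
23: 23 is odd, 23 ≤ 30 — does not pass, so Group B.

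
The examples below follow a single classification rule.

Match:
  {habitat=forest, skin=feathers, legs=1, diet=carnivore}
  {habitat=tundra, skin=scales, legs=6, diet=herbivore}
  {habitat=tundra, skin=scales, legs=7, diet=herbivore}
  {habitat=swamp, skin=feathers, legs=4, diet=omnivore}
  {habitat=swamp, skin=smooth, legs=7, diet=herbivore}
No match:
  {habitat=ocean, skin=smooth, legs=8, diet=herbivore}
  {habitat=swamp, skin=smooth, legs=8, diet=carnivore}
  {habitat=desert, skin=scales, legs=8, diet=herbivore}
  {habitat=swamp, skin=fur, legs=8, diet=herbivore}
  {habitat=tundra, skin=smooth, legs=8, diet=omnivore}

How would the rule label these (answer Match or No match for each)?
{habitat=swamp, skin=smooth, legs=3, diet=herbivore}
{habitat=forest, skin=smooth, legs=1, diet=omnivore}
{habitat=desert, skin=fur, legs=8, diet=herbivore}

Match, Match, No match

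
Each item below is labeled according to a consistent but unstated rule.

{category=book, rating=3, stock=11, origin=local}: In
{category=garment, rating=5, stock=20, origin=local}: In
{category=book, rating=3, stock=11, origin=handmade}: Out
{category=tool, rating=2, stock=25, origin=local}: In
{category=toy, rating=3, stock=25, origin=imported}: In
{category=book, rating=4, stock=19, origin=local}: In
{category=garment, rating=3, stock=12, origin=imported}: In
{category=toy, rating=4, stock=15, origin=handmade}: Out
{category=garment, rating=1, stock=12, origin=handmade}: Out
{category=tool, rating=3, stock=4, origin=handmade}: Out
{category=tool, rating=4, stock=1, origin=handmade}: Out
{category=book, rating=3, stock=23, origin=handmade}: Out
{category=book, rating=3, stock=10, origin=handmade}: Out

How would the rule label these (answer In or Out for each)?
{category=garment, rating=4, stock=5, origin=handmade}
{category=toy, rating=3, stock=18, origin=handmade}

Out, Out

Every 'In' example satisfies: origin is not handmade. None of the 'Out' examples do.
Out: {category=garment, rating=4, stock=5, origin=handmade}, since origin is handmade.
Out: {category=toy, rating=3, stock=18, origin=handmade}, since origin is handmade.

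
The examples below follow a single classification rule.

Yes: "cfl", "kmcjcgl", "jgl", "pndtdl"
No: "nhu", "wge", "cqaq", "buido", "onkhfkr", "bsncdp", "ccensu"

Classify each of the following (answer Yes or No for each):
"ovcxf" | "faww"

No, No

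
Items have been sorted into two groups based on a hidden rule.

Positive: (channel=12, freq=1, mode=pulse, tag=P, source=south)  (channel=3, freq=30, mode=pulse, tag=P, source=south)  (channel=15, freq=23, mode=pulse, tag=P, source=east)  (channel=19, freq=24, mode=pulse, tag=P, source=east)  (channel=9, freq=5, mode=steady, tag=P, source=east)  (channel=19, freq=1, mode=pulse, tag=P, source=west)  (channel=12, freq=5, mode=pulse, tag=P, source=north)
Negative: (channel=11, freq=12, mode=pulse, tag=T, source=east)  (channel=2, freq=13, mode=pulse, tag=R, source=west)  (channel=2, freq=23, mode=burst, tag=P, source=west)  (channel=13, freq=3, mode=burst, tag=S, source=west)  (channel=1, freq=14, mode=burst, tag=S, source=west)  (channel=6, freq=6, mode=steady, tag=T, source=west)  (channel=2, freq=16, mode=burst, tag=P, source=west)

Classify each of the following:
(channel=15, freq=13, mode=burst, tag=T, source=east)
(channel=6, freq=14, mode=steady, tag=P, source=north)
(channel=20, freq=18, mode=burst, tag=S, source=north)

The pattern is that an item is 'Positive' exactly when: tag is P AND channel ≥ 3.
(channel=15, freq=13, mode=burst, tag=T, source=east): tag is T, channel = 15, does not satisfy this → Negative.
(channel=6, freq=14, mode=steady, tag=P, source=north): tag is P, channel = 6, qualifies → Positive.
(channel=20, freq=18, mode=burst, tag=S, source=north): tag is S, channel = 20, does not satisfy this → Negative.

Negative, Positive, Negative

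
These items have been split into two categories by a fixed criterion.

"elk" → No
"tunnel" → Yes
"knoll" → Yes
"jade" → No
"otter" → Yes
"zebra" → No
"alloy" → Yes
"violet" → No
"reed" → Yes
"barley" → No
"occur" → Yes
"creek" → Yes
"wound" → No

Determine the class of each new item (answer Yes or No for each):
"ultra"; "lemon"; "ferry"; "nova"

Rule: has a double letter. This holds for each 'Yes' example and fails for each 'No' one.
"ultra": no doubled letter, does not fit → No.
"lemon": no doubled letter, does not fit → No.
"ferry": 'rr' doubled, qualifies → Yes.
"nova": no doubled letter, does not fit → No.

No, No, Yes, No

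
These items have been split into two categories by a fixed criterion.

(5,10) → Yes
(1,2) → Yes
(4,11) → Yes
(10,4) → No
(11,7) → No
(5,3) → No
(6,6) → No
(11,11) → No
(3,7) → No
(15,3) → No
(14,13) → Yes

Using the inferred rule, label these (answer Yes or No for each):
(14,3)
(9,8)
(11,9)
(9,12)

Yes, Yes, No, Yes

The simplest hypothesis consistent with all the labels is: sum is odd.
Yes: (14,3), since 14+3 = 17.
Yes: (9,8), since 9+8 = 17.
No: (11,9), since 11+9 = 20.
Yes: (9,12), since 9+12 = 21.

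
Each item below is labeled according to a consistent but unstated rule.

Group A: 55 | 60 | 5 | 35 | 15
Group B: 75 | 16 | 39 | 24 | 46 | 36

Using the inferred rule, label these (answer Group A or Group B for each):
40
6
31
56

Group A, Group B, Group B, Group B

The classifier is using: multiple of 5 AND at most 60.
40: 40 = 5·8, 40 ≤ 60 — fits, so Group A.
6: 6 = 5·1 + 1, 6 ≤ 60 — doesn't qualify, so Group B.
31: 31 = 5·6 + 1, 31 ≤ 60 — doesn't qualify, so Group B.
56: 56 = 5·11 + 1, 56 ≤ 60 — doesn't qualify, so Group B.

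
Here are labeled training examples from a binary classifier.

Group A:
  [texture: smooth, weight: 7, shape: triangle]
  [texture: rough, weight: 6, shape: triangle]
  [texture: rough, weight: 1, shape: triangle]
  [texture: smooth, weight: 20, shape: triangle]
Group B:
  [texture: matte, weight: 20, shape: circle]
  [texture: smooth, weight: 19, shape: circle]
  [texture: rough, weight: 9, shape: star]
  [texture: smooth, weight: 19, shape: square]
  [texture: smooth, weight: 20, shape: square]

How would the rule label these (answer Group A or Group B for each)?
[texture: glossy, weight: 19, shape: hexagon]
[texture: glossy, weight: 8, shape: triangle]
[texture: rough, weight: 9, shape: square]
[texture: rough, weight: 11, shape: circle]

The rule appears to be: shape is triangle.
[texture: glossy, weight: 19, shape: hexagon]: shape is hexagon, fails the rule → Group B. [texture: glossy, weight: 8, shape: triangle]: shape is triangle, has this property → Group A. [texture: rough, weight: 9, shape: square]: shape is square, fails the rule → Group B. [texture: rough, weight: 11, shape: circle]: shape is circle, fails the rule → Group B.

Group B, Group A, Group B, Group B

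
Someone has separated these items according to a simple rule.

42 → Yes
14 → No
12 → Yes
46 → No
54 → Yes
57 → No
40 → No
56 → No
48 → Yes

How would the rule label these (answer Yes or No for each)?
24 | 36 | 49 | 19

Yes, Yes, No, No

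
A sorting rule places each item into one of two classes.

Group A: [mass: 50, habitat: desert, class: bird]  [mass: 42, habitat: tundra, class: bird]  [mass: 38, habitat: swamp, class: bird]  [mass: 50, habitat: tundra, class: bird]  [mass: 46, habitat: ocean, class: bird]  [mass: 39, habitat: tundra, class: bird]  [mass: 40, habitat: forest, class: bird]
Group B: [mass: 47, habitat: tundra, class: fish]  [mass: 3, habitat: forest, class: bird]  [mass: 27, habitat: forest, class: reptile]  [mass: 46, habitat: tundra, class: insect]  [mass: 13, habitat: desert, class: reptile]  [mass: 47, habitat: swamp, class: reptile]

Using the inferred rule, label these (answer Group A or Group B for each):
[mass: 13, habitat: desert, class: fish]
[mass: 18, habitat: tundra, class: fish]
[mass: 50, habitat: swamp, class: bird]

The common property of the 'Group A' items is: class is bird AND mass ≥ 13. No 'Group B' item has it.
[mass: 13, habitat: desert, class: fish]: class is fish, mass = 13, fails the rule → Group B.
[mass: 18, habitat: tundra, class: fish]: class is fish, mass = 18, fails the rule → Group B.
[mass: 50, habitat: swamp, class: bird]: class is bird, mass = 50, checks out → Group A.

Group B, Group B, Group A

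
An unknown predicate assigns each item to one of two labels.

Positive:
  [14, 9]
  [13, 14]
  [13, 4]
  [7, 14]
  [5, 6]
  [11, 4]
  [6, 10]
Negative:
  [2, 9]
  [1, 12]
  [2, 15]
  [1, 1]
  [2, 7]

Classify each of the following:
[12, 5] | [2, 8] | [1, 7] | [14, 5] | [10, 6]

Positive, Negative, Negative, Positive, Positive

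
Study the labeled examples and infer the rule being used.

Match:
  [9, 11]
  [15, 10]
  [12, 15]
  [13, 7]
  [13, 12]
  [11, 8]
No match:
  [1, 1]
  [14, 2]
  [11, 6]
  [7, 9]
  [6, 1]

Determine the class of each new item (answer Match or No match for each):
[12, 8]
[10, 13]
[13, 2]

Match, Match, No match

The rule appears to be: sum ≥ 19.
[12, 8]: 12+8 = 20, qualifies → Match.
[10, 13]: 10+13 = 23, qualifies → Match.
[13, 2]: 13+2 = 15, doesn't qualify → No match.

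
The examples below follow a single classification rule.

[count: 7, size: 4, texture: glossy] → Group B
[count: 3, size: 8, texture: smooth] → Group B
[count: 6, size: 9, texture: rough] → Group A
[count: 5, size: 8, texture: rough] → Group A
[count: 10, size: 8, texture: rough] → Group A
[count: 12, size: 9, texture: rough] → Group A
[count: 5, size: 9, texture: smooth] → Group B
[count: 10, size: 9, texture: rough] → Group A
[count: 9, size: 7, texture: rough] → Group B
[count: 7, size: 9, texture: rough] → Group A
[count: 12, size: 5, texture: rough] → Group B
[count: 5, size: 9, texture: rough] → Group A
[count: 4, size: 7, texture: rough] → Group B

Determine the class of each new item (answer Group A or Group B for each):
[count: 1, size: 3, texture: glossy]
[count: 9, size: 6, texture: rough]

'Group A' ⟺ texture is rough AND size ≥ 8.

Group B, Group B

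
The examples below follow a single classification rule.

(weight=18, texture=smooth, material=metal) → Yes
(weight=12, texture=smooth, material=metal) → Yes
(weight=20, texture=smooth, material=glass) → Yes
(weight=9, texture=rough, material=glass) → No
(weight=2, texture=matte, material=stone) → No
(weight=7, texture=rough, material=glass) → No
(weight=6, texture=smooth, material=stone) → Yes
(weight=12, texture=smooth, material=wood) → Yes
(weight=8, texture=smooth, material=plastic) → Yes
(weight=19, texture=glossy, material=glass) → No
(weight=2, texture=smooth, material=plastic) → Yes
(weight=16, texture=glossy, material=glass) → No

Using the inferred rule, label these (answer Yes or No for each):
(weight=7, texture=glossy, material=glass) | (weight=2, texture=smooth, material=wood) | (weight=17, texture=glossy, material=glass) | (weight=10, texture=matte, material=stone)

No, Yes, No, No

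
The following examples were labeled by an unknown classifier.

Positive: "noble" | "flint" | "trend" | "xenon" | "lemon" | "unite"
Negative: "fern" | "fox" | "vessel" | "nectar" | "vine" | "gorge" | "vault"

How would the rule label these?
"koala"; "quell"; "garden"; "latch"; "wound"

Rule: odd length AND contains 'n'. This holds for each 'Positive' example and fails for each 'Negative' one.
"koala": Negative (length 5, no 'n').
"quell": Negative (length 5, no 'n').
"garden": Negative (length 6, has 'n').
"latch": Negative (length 5, no 'n').
"wound": Positive (length 5, has 'n').

Negative, Negative, Negative, Negative, Positive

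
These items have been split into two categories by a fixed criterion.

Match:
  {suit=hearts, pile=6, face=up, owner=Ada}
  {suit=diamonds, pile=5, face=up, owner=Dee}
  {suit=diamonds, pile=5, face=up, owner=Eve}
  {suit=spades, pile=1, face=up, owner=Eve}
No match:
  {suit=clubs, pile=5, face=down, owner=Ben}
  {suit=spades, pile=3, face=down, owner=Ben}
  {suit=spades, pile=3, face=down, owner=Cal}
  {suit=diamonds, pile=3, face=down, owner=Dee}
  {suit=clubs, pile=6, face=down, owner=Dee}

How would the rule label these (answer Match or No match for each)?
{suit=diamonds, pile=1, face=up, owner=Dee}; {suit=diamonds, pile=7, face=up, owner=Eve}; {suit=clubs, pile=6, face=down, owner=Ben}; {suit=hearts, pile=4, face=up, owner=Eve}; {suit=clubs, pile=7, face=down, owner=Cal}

'Match' ⟺ face is up.
{suit=diamonds, pile=1, face=up, owner=Dee}: face is up, qualifies → Match.
{suit=diamonds, pile=7, face=up, owner=Eve}: face is up, qualifies → Match.
{suit=clubs, pile=6, face=down, owner=Ben}: face is down, fails this test → No match.
{suit=hearts, pile=4, face=up, owner=Eve}: face is up, qualifies → Match.
{suit=clubs, pile=7, face=down, owner=Cal}: face is down, fails this test → No match.

Match, Match, No match, Match, No match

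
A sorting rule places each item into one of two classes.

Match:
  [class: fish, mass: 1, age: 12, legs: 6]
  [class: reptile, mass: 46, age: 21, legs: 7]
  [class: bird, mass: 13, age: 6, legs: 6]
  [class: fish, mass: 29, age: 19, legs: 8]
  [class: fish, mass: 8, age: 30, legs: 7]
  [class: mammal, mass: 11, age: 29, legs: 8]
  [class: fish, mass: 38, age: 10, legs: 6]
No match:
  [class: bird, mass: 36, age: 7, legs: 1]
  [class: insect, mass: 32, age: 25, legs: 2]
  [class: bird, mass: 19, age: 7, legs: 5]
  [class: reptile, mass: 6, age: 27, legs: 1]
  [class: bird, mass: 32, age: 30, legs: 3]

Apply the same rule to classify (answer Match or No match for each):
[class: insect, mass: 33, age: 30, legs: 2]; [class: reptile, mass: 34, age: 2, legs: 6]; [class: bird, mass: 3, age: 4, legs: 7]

One predicate separates the groups cleanly: legs ≥ 6.
No match: [class: insect, mass: 33, age: 30, legs: 2], since legs = 2. Match: [class: reptile, mass: 34, age: 2, legs: 6], since legs = 6. Match: [class: bird, mass: 3, age: 4, legs: 7], since legs = 7.

No match, Match, Match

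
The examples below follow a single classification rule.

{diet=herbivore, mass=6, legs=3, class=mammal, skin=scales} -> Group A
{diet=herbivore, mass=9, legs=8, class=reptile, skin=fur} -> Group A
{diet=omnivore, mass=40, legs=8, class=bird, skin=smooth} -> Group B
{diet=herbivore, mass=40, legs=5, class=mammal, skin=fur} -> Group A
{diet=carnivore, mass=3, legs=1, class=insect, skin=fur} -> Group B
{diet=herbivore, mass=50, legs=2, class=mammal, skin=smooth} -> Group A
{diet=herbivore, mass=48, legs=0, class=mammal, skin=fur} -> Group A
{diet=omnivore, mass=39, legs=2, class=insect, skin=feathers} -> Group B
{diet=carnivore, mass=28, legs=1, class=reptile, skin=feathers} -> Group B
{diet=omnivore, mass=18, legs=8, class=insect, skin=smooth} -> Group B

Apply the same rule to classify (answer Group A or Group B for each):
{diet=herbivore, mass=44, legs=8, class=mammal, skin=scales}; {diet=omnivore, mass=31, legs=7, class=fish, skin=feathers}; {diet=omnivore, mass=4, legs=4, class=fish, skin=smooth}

Rule: diet is herbivore. This holds for each 'Group A' example and fails for each 'Group B' one.

Group A, Group B, Group B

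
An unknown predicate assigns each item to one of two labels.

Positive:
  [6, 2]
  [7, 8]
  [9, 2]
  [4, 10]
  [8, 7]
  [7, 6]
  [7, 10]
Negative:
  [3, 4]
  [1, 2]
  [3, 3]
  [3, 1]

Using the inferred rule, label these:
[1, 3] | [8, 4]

Negative, Positive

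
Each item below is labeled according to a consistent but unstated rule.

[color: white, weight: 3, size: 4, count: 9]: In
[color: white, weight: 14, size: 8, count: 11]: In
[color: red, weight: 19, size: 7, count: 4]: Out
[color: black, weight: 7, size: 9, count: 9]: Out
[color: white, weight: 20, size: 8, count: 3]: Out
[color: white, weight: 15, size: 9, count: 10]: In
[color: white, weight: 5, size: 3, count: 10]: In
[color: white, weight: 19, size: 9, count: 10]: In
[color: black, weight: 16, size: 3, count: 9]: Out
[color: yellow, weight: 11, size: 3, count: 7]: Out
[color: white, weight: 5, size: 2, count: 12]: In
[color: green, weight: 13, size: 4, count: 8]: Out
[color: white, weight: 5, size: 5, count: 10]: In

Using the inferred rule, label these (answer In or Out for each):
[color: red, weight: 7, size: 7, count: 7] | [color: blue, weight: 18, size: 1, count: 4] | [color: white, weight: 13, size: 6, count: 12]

Out, Out, In

The simplest hypothesis consistent with all the labels is: color is white AND count ≥ 4.
Out: [color: red, weight: 7, size: 7, count: 7], since color is red, count = 7. Out: [color: blue, weight: 18, size: 1, count: 4], since color is blue, count = 4. In: [color: white, weight: 13, size: 6, count: 12], since color is white, count = 12.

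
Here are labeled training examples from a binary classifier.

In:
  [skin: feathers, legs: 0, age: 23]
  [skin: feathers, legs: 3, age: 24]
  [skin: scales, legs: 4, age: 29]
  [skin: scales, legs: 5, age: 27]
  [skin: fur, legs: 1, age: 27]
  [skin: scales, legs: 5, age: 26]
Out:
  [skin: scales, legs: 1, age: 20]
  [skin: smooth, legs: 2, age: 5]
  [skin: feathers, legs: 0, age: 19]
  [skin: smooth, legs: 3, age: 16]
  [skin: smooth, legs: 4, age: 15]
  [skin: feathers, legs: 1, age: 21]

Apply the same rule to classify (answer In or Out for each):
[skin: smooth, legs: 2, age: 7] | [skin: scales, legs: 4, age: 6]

The rule appears to be: age ≥ 23.
Out: [skin: smooth, legs: 2, age: 7], since age = 7. Out: [skin: scales, legs: 4, age: 6], since age = 6.

Out, Out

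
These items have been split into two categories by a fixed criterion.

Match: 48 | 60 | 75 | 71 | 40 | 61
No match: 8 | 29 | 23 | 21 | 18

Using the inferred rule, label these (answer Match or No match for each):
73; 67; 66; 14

Match, Match, Match, No match

One predicate separates the groups cleanly: at least 40.
73: Match (73 ≥ 40).
67: Match (67 ≥ 40).
66: Match (66 ≥ 40).
14: No match (14 < 40).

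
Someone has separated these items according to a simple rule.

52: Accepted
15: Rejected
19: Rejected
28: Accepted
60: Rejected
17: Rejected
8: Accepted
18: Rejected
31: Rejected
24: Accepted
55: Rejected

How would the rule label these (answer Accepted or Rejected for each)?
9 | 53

The distinguishing property — multiple of 4 AND at most 52 — holds for all the 'Accepted' cases and none of the 'Rejected' cases.
9: 9 = 4·2 + 1, 9 ≤ 52, does not satisfy this → Rejected. 53: 53 = 4·13 + 1, 53 > 52, does not satisfy this → Rejected.

Rejected, Rejected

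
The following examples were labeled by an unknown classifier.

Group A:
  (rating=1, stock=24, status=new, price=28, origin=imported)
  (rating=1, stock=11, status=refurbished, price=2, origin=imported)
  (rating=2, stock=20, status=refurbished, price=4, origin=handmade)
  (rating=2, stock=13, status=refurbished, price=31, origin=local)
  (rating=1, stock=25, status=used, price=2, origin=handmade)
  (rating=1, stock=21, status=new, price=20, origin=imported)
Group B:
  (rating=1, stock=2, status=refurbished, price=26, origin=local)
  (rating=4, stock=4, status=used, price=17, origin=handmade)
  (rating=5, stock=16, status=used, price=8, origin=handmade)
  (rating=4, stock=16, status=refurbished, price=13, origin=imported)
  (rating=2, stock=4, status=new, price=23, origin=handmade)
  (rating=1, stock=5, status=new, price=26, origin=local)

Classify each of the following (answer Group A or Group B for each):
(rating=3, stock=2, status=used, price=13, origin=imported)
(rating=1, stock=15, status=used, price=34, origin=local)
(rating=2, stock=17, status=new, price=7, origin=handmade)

The distinguishing property — rating ≤ 2 AND stock ≥ 11 — holds for all the 'Group A' cases and none of the 'Group B' cases.

Group B, Group A, Group A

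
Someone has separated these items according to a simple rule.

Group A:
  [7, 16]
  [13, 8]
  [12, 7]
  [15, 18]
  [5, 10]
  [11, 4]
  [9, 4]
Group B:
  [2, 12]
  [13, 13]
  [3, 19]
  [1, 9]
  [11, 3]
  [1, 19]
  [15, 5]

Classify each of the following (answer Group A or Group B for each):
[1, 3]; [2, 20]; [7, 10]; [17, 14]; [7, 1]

'Group A' ⟺ sum is odd.
[1, 3]: 1+3 = 4 — lacks this property, so Group B. [2, 20]: 2+20 = 22 — lacks this property, so Group B. [7, 10]: 7+10 = 17 — qualifies, so Group A. [17, 14]: 17+14 = 31 — qualifies, so Group A. [7, 1]: 7+1 = 8 — lacks this property, so Group B.

Group B, Group B, Group A, Group A, Group B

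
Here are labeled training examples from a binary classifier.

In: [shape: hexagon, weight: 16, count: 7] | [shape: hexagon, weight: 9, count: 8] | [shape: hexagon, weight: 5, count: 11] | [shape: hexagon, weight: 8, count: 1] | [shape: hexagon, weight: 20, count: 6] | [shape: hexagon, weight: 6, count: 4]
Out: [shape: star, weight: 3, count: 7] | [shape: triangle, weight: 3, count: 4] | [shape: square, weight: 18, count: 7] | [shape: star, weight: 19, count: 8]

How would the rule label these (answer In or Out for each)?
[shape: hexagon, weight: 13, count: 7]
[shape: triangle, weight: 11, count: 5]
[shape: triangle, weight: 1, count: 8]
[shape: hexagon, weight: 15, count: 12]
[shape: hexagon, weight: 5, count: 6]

'In' ⟺ shape is hexagon.

In, Out, Out, In, In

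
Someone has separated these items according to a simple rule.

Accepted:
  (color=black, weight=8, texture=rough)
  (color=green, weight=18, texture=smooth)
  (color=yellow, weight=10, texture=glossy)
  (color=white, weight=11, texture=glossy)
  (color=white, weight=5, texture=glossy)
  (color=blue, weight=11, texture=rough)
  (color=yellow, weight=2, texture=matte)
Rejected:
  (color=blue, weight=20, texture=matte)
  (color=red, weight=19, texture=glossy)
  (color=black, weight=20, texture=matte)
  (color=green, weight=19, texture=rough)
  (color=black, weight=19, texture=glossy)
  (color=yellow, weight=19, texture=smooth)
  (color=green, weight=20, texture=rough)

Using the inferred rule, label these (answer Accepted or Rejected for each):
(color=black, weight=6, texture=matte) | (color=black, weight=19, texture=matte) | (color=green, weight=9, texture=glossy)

The distinguishing property — weight ≤ 18 — holds for all the 'Accepted' cases and none of the 'Rejected' cases.
(color=black, weight=6, texture=matte): Accepted (weight = 6).
(color=black, weight=19, texture=matte): Rejected (weight = 19).
(color=green, weight=9, texture=glossy): Accepted (weight = 9).

Accepted, Rejected, Accepted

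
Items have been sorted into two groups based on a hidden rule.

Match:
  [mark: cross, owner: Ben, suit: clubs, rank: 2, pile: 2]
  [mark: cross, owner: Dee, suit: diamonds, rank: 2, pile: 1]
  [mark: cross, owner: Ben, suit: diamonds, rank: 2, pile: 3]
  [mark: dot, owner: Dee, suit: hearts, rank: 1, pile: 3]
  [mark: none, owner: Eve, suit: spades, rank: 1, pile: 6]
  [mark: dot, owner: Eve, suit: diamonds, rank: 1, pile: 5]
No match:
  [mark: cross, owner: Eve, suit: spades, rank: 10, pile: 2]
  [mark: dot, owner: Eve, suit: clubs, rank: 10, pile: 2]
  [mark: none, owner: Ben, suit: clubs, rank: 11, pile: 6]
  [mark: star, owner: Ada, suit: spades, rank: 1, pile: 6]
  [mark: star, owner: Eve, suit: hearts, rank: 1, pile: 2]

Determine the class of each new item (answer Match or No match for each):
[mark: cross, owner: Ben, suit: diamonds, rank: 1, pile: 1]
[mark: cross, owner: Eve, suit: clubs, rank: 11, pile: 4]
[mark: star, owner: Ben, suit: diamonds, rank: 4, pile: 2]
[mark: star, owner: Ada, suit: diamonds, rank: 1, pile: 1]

The classifier is using: mark is not star AND rank ≤ 2.
[mark: cross, owner: Ben, suit: diamonds, rank: 1, pile: 1]: Match (mark is cross, rank = 1).
[mark: cross, owner: Eve, suit: clubs, rank: 11, pile: 4]: No match (mark is cross, rank = 11).
[mark: star, owner: Ben, suit: diamonds, rank: 4, pile: 2]: No match (mark is star, rank = 4).
[mark: star, owner: Ada, suit: diamonds, rank: 1, pile: 1]: No match (mark is star, rank = 1).

Match, No match, No match, No match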